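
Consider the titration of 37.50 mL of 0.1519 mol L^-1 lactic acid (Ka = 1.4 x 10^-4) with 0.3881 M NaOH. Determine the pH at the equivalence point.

8.45

n(HC3H5O3) = 0.1519 x 0.03750 = 0.005696 mol; V(NaOH) at equivalence = 0.005696/0.3881 = 0.01468 L.
At equivalence all the acid is converted to C3H5O3-; total volume = 0.03750 + 0.01468 = 0.05218 L, so [C3H5O3-] = 0.005696/0.05218 = 0.1092 M.
Kb = Kw/Ka = 1.0e-14 / 1.4 x 10^-4 = 7.14e-11.
[OH^-] = sqrt(Kb x [C3H5O3-]) = sqrt(7.14e-11 x 0.1092) = 2.79e-6 M.
pOH = 5.55, so pH = 14.00 - 5.55 = 8.45.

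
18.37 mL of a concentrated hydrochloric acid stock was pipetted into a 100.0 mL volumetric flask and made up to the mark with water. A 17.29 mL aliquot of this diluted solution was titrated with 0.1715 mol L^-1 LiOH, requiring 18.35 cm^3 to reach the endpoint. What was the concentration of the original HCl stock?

n(LiOH) = 0.1715 x 0.01835 = 0.003147 mol.
n(HCl) in the aliquot = 0.003147 mol.
[diluted HCl] = 0.003147 / 0.01729 = 0.1820 M.
Dilution factor = 100.0/18.37 = 5.444, so [stock] = 0.1820 x 5.444 = 0.991 M.

0.991 M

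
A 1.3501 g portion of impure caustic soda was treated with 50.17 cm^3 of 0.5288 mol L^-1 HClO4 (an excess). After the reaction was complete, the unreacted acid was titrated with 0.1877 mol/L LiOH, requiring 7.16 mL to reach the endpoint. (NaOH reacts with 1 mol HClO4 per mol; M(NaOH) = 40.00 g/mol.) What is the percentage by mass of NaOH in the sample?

74.6%

Total n(HClO4) added = 0.5288 x 0.05017 = 0.02653 mol.
n(LiOH) used = 0.1877 x 0.007160 = 0.001344 mol, which equals the excess n(HClO4).
So n(HClO4) consumed by the sample = 0.02653 - 0.001344 = 0.02519 mol.
n(NaOH) = 0.02519 / 1 = 0.02519 mol.
mass NaOH = 0.02519 x 40.00 = 1.007 g, so %NaOH = 1.007/1.3501 x 100 = 74.6%.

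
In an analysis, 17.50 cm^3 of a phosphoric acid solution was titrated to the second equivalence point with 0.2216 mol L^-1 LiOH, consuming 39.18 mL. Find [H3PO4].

n(LiOH) = 0.2216 x 0.03918 = 0.008682 mol.
At the second equivalence point, 2 mol OH^- react per mol H3PO4, so n(H3PO4) = 0.008682 / 2 = 0.004341 mol.
[H3PO4] = 0.004341 / 0.01750 L = 0.248 M.

0.248 M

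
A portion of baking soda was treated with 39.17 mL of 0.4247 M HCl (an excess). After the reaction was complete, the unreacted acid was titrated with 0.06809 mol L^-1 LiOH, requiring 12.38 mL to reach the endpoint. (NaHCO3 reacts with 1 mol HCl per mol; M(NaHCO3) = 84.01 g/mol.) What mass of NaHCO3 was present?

1.33 g

Total n(HCl) added = 0.4247 x 0.03917 = 0.01664 mol.
n(LiOH) used = 0.06809 x 0.01238 = 0.0008430 mol, which equals the excess n(HCl).
So n(HCl) consumed by the sample = 0.01664 - 0.0008430 = 0.01579 mol.
n(NaHCO3) = 0.01579 / 1 = 0.01579 mol.
mass = 0.01579 mol x 84.01 g/mol = 1.33 g.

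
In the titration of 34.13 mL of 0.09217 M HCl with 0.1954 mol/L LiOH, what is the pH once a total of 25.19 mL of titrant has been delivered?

n(acid) = 0.09217 x 0.03413 = 0.003146 mol; n(LiOH) added = 0.1954 x 0.02519 = 0.004922 mol.
Base is in excess by 0.004922 - 0.003146 = 0.001776 mol in a total volume of 0.05932 L.
[OH^-] = 0.001776/0.05932 = 0.02995 M, so pOH = 1.52 and pH = 14.00 - 1.52 = 12.48.

12.48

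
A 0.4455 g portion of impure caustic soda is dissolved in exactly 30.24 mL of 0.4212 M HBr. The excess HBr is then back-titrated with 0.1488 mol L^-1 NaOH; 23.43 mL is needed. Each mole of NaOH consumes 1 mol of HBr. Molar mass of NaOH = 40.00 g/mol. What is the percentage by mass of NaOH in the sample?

83.1%

Total n(HBr) added = 0.4212 x 0.03024 = 0.01274 mol.
n(NaOH) used = 0.1488 x 0.02343 = 0.003486 mol, which equals the excess n(HBr).
So n(HBr) consumed by the sample = 0.01274 - 0.003486 = 0.009251 mol.
n(NaOH) = 0.009251 / 1 = 0.009251 mol.
mass NaOH = 0.009251 x 40.00 = 0.3700 g, so %NaOH = 0.3700/0.4455 x 100 = 83.1%.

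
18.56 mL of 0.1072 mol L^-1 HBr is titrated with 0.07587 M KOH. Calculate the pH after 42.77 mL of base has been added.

n(acid) = 0.1072 x 0.01856 = 0.001990 mol; n(KOH) added = 0.07587 x 0.04277 = 0.003245 mol.
Base is in excess by 0.003245 - 0.001990 = 0.001255 mol in a total volume of 0.06133 L.
[OH^-] = 0.001255/0.06133 = 0.02047 M, so pOH = 1.69 and pH = 14.00 - 1.69 = 12.31.

12.31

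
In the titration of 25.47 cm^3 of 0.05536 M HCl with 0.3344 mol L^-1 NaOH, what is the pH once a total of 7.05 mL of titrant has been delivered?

12.46

n(acid) = 0.05536 x 0.02547 = 0.001410 mol; n(NaOH) added = 0.3344 x 0.007050 = 0.002358 mol.
Base is in excess by 0.002358 - 0.001410 = 0.0009475 mol in a total volume of 0.03252 L.
[OH^-] = 0.0009475/0.03252 = 0.02914 M, so pOH = 1.54 and pH = 14.00 - 1.54 = 12.46.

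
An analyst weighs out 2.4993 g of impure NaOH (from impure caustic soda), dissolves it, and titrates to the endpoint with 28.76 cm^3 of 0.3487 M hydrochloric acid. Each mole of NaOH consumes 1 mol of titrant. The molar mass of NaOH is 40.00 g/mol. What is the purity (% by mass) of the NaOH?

n(HCl) = 0.3487 x 0.02876 = 0.01003 mol.
n(NaOH) = 0.01003 / 1 = 0.01003 mol.
mass of NaOH = 0.01003 x 40.00 = 0.4011 g.
% purity = 0.4011 / 2.4993 x 100 = 16.1%.

16.1%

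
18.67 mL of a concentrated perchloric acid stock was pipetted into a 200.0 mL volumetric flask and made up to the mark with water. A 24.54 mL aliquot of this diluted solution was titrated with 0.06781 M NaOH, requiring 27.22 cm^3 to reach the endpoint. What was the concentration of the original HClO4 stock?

0.806 M

n(NaOH) = 0.06781 x 0.02722 = 0.001846 mol.
n(HClO4) in the aliquot = 0.001846 mol.
[diluted HClO4] = 0.001846 / 0.02454 = 0.07522 M.
Dilution factor = 200.0/18.67 = 10.71, so [stock] = 0.07522 x 10.71 = 0.806 M.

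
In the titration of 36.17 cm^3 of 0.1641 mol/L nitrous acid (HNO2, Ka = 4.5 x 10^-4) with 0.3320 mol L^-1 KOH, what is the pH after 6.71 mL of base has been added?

Initial n(HNO2) = 0.1641 x 0.03617 = 0.005935 mol.
n(KOH) added = 0.3320 x 0.006710 = 0.002228 mol, converting that many moles of HNO2 to NO2-.
Remaining n(HNO2) = 0.003708 mol; n(NO2-) = 0.002228 mol.
By Henderson-Hasselbalch, pH = pKa + log([A^-]/[HA]) = 3.35 + log(0.002228/0.003708) = 3.35 + (-0.22) = 3.13.

3.13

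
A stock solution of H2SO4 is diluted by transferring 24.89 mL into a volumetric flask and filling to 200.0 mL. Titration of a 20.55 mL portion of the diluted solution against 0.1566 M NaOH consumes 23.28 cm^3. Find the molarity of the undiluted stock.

n(NaOH) = 0.1566 x 0.02328 = 0.003646 mol.
n(H2SO4) in the aliquot = 0.003646 x 1/2 = 0.001823 mol.
[diluted H2SO4] = 0.001823 / 0.02055 = 0.08870 M.
Dilution factor = 200.0/24.89 = 8.035, so [stock] = 0.08870 x 8.035 = 0.713 M.

0.713 M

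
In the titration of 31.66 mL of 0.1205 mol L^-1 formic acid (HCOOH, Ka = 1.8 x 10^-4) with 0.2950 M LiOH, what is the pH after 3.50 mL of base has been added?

3.31

Initial n(HCOOH) = 0.1205 x 0.03166 = 0.003815 mol.
n(LiOH) added = 0.2950 x 0.003500 = 0.001032 mol, converting that many moles of HCOOH to HCOO-.
Remaining n(HCOOH) = 0.002783 mol; n(HCOO-) = 0.001032 mol.
By Henderson-Hasselbalch, pH = pKa + log([A^-]/[HA]) = 3.74 + log(0.001032/0.002783) = 3.74 + (-0.43) = 3.31.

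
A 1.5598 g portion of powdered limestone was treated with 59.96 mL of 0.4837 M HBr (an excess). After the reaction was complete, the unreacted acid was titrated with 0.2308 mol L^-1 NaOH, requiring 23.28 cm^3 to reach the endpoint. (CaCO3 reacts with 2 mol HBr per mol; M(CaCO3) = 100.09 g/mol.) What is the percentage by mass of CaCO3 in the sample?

Total n(HBr) added = 0.4837 x 0.05996 = 0.02900 mol.
n(NaOH) used = 0.2308 x 0.02328 = 0.005373 mol, which equals the excess n(HBr).
So n(HBr) consumed by the sample = 0.02900 - 0.005373 = 0.02363 mol.
n(CaCO3) = 0.02363 / 2 = 0.01181 mol.
mass CaCO3 = 0.01181 x 100.09 = 1.183 g, so %CaCO3 = 1.183/1.5598 x 100 = 75.8%.

75.8%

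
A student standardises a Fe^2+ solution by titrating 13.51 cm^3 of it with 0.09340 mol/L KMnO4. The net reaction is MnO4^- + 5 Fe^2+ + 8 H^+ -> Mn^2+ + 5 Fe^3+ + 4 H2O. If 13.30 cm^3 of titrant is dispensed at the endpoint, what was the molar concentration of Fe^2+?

n(KMnO4) = 0.09340 x 0.01330 = 0.001242 mol.
From the balanced equation, 1 mol KMnO4 reacts with 5 mol Fe^2+, so n(Fe^2+) = 0.001242 x 5/1 = 0.006211 mol.
[Fe^2+] = 0.006211 / 0.01351 L = 0.460 M.

0.460 M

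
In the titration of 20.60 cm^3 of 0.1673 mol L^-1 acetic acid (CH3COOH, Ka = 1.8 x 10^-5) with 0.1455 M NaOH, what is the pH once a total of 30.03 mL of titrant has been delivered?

12.26

n(acid) = 0.1673 x 0.02060 = 0.003446 mol; n(NaOH) added = 0.1455 x 0.03003 = 0.004369 mol.
Base is in excess by 0.004369 - 0.003446 = 0.0009230 mol in a total volume of 0.05063 L.
[OH^-] = 0.0009230/0.05063 = 0.01823 M, so pOH = 1.74 and pH = 14.00 - 1.74 = 12.26.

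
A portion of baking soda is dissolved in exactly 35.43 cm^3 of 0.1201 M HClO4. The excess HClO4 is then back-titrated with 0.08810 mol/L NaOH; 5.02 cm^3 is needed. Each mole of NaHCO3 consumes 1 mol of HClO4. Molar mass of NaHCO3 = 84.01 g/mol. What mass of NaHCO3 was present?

Total n(HClO4) added = 0.1201 x 0.03543 = 0.004255 mol.
n(NaOH) used = 0.08810 x 0.005020 = 0.0004423 mol, which equals the excess n(HClO4).
So n(HClO4) consumed by the sample = 0.004255 - 0.0004423 = 0.003813 mol.
n(NaHCO3) = 0.003813 / 1 = 0.003813 mol.
mass = 0.003813 mol x 84.01 g/mol = 0.320 g.

0.320 g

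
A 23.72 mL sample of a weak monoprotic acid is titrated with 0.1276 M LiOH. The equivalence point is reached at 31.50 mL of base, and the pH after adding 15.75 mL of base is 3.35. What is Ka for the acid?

15.75 mL is half of the equivalence volume, so this is the half-equivalence point where [HA] = [A^-].
At half-equivalence pH = pKa, so pKa = 3.35.
Ka = 10^(-3.35) = 4.5 x 10^-4.

4.5 x 10^-4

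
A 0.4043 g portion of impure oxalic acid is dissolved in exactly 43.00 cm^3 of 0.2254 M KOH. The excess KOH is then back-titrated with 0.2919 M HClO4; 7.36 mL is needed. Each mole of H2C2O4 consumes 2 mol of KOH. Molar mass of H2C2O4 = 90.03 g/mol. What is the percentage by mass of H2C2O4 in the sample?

Total n(KOH) added = 0.2254 x 0.04300 = 0.009692 mol.
n(HClO4) used = 0.2919 x 0.007360 = 0.002148 mol, which equals the excess n(KOH).
So n(KOH) consumed by the sample = 0.009692 - 0.002148 = 0.007544 mol.
n(H2C2O4) = 0.007544 / 2 = 0.003772 mol.
mass H2C2O4 = 0.003772 x 90.03 = 0.3396 g, so %H2C2O4 = 0.3396/0.4043 x 100 = 84.0%.

84.0%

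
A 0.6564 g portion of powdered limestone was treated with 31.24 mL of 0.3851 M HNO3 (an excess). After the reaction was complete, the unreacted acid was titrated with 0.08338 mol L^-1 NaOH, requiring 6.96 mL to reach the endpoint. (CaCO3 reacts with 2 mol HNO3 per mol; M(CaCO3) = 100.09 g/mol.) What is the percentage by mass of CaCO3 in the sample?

Total n(HNO3) added = 0.3851 x 0.03124 = 0.01203 mol.
n(NaOH) used = 0.08338 x 0.006960 = 0.0005803 mol, which equals the excess n(HNO3).
So n(HNO3) consumed by the sample = 0.01203 - 0.0005803 = 0.01145 mol.
n(CaCO3) = 0.01145 / 2 = 0.005725 mol.
mass CaCO3 = 0.005725 x 100.09 = 0.5730 g, so %CaCO3 = 0.5730/0.6564 x 100 = 87.3%.

87.3%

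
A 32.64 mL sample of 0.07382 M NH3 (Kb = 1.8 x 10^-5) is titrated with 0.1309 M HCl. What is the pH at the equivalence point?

5.29

n(NH3) = 0.07382 x 0.03264 = 0.002409 mol; V(HCl) at equivalence = 0.002409/0.1309 = 0.01841 L.
At equivalence the base is fully converted to NH4+; total volume = 0.05105 L, so [NH4+] = 0.002409/0.05105 = 0.04720 M.
Ka(NH4+) = Kw/Kb = 1.0e-14 / 1.8 x 10^-5 = 5.56e-10.
[H^+] = sqrt(Ka x [NH4+]) = sqrt(5.56e-10 x 0.04720) = 5.12e-6 M.
pH = -log(5.12e-6) = 5.29.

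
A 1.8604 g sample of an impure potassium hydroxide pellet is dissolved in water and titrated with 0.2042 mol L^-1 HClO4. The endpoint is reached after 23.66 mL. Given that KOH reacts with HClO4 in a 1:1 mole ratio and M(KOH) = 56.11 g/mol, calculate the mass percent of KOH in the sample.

n(HClO4) = 0.2042 x 0.02366 = 0.004831 mol.
n(KOH) = 0.004831 / 1 = 0.004831 mol.
mass of KOH = 0.004831 x 56.11 = 0.2711 g.
% purity = 0.2711 / 1.8604 x 100 = 14.6%.

14.6%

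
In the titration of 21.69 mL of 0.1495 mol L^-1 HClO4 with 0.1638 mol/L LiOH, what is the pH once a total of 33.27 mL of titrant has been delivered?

12.60

n(acid) = 0.1495 x 0.02169 = 0.003243 mol; n(LiOH) added = 0.1638 x 0.03327 = 0.005450 mol.
Base is in excess by 0.005450 - 0.003243 = 0.002207 mol in a total volume of 0.05496 L.
[OH^-] = 0.002207/0.05496 = 0.04016 M, so pOH = 1.40 and pH = 14.00 - 1.40 = 12.60.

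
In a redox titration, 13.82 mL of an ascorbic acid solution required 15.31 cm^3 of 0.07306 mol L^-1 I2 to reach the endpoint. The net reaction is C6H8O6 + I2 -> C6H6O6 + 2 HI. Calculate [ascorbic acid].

n(I2) = 0.07306 x 0.01531 = 0.001119 mol.
From the balanced equation, 1 mol I2 reacts with 1 mol ascorbic acid, so n(ascorbic acid) = 0.001119 x 1/1 = 0.001119 mol.
[ascorbic acid] = 0.001119 / 0.01382 L = 0.0809 M.

0.0809 M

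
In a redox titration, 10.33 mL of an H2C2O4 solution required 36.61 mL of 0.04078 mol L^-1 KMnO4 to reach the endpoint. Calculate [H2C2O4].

n(KMnO4) = 0.04078 x 0.03661 = 0.001493 mol.
From the balanced equation, 2 mol KMnO4 reacts with 5 mol H2C2O4, so n(H2C2O4) = 0.001493 x 5/2 = 0.003732 mol.
[H2C2O4] = 0.003732 / 0.01033 L = 0.361 M.

0.361 M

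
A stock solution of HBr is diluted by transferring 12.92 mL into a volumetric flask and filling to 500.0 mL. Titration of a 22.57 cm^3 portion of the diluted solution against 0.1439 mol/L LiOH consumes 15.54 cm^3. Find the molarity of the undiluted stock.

n(LiOH) = 0.1439 x 0.01554 = 0.002236 mol.
n(HBr) in the aliquot = 0.002236 mol.
[diluted HBr] = 0.002236 / 0.02257 = 0.09908 M.
Dilution factor = 500.0/12.92 = 38.70, so [stock] = 0.09908 x 38.70 = 3.83 M.

3.83 M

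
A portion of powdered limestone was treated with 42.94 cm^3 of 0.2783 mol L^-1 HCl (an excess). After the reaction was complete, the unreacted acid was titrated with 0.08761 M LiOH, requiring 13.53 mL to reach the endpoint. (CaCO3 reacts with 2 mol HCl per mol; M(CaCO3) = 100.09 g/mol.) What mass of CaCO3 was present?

Total n(HCl) added = 0.2783 x 0.04294 = 0.01195 mol.
n(LiOH) used = 0.08761 x 0.01353 = 0.001185 mol, which equals the excess n(HCl).
So n(HCl) consumed by the sample = 0.01195 - 0.001185 = 0.01076 mol.
n(CaCO3) = 0.01076 / 2 = 0.005382 mol.
mass = 0.005382 mol x 100.09 g/mol = 0.539 g.

0.539 g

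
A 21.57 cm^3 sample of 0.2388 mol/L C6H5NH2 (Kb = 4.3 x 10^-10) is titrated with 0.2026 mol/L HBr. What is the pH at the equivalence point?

n(C6H5NH2) = 0.2388 x 0.02157 = 0.005151 mol; V(HBr) at equivalence = 0.005151/0.2026 = 0.02542 L.
At equivalence the base is fully converted to C6H5NH3+; total volume = 0.04699 L, so [C6H5NH3+] = 0.005151/0.04699 = 0.1096 M.
Ka(C6H5NH3+) = Kw/Kb = 1.0e-14 / 4.3 x 10^-10 = 2.33e-5.
[H^+] = sqrt(Ka x [C6H5NH3+]) = sqrt(2.33e-5 x 0.1096) = 0.00160 M.
pH = -log(0.00160) = 2.80.

2.80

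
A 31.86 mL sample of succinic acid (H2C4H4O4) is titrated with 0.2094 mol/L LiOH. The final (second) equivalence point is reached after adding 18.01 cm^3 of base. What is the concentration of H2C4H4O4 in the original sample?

n(LiOH) = 0.2094 x 0.01801 = 0.003771 mol.
At the final (second) equivalence point, 2 mol OH^- react per mol H2C4H4O4, so n(H2C4H4O4) = 0.003771 / 2 = 0.001886 mol.
[H2C4H4O4] = 0.001886 / 0.03186 L = 0.0592 M.

0.0592 M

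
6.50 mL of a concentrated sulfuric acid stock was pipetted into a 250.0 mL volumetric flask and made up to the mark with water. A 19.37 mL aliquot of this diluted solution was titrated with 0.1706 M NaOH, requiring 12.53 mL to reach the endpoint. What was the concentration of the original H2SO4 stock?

2.12 M

n(NaOH) = 0.1706 x 0.01253 = 0.002138 mol.
n(H2SO4) in the aliquot = 0.002138 x 1/2 = 0.001069 mol.
[diluted H2SO4] = 0.001069 / 0.01937 = 0.05518 M.
Dilution factor = 250.0/6.500 = 38.46, so [stock] = 0.05518 x 38.46 = 2.12 M.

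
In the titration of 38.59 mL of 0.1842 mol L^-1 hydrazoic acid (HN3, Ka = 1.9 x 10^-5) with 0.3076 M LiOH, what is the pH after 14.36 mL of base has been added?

Initial n(HN3) = 0.1842 x 0.03859 = 0.007108 mol.
n(LiOH) added = 0.3076 x 0.01436 = 0.004417 mol, converting that many moles of HN3 to N3-.
Remaining n(HN3) = 0.002691 mol; n(N3-) = 0.004417 mol.
By Henderson-Hasselbalch, pH = pKa + log([A^-]/[HA]) = 4.72 + log(0.004417/0.002691) = 4.72 + (+0.22) = 4.94.

4.94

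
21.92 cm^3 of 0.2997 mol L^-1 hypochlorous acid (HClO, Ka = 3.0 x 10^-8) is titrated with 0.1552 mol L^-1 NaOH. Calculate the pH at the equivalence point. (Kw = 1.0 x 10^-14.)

10.27

n(HClO) = 0.2997 x 0.02192 = 0.006569 mol; V(NaOH) at equivalence = 0.006569/0.1552 = 0.04233 L.
At equivalence all the acid is converted to ClO-; total volume = 0.02192 + 0.04233 = 0.06425 L, so [ClO-] = 0.006569/0.06425 = 0.1022 M.
Kb = Kw/Ka = 1.0e-14 / 3.0 x 10^-8 = 3.33e-7.
[OH^-] = sqrt(Kb x [ClO-]) = sqrt(3.33e-7 x 0.1022) = 0.000185 M.
pOH = 3.73, so pH = 14.00 - 3.73 = 10.27.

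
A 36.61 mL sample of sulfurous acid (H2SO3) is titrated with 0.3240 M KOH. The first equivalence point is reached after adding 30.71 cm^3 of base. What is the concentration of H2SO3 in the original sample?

n(KOH) = 0.3240 x 0.03071 = 0.009950 mol.
At the first equivalence point, 1 mol OH^- react per mol H2SO3, so n(H2SO3) = 0.009950 / 1 = 0.009950 mol.
[H2SO3] = 0.009950 / 0.03661 L = 0.272 M.

0.272 M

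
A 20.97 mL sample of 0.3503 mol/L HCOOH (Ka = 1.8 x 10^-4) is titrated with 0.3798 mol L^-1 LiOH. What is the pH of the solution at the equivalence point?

n(HCOOH) = 0.3503 x 0.02097 = 0.007346 mol; V(LiOH) at equivalence = 0.007346/0.3798 = 0.01934 L.
At equivalence all the acid is converted to HCOO-; total volume = 0.02097 + 0.01934 = 0.04031 L, so [HCOO-] = 0.007346/0.04031 = 0.1822 M.
Kb = Kw/Ka = 1.0e-14 / 1.8 x 10^-4 = 5.56e-11.
[OH^-] = sqrt(Kb x [HCOO-]) = sqrt(5.56e-11 x 0.1822) = 3.18e-6 M.
pOH = 5.50, so pH = 14.00 - 5.50 = 8.50.

8.50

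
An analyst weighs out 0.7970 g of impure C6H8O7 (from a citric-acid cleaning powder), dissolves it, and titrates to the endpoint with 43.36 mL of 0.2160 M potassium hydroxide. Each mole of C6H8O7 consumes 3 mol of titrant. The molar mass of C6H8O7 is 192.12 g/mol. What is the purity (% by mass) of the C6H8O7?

75.3%

n(KOH) = 0.2160 x 0.04336 = 0.009366 mol.
n(C6H8O7) = 0.009366 / 3 = 0.003122 mol.
mass of C6H8O7 = 0.003122 x 192.12 = 0.5998 g.
% purity = 0.5998 / 0.7970 x 100 = 75.3%.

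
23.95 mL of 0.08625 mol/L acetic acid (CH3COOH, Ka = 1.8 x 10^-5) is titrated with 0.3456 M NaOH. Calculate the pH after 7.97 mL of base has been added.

12.33

n(acid) = 0.08625 x 0.02395 = 0.002066 mol; n(NaOH) added = 0.3456 x 0.007970 = 0.002754 mol.
Base is in excess by 0.002754 - 0.002066 = 0.0006887 mol in a total volume of 0.03192 L.
[OH^-] = 0.0006887/0.03192 = 0.02158 M, so pOH = 1.67 and pH = 14.00 - 1.67 = 12.33.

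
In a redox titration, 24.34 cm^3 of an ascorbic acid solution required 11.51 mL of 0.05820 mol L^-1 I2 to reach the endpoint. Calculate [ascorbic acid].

n(I2) = 0.05820 x 0.01151 = 0.0006699 mol.
From the balanced equation, 1 mol I2 reacts with 1 mol ascorbic acid, so n(ascorbic acid) = 0.0006699 x 1/1 = 0.0006699 mol.
[ascorbic acid] = 0.0006699 / 0.02434 L = 0.0275 M.

0.0275 M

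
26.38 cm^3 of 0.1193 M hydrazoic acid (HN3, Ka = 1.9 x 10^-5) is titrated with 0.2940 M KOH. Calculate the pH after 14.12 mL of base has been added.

12.39

n(acid) = 0.1193 x 0.02638 = 0.003147 mol; n(KOH) added = 0.2940 x 0.01412 = 0.004151 mol.
Base is in excess by 0.004151 - 0.003147 = 0.001004 mol in a total volume of 0.04050 L.
[OH^-] = 0.001004/0.04050 = 0.02479 M, so pOH = 1.61 and pH = 14.00 - 1.61 = 12.39.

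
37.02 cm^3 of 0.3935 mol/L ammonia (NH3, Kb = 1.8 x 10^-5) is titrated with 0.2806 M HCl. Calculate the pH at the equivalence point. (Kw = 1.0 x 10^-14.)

n(NH3) = 0.3935 x 0.03702 = 0.01457 mol; V(HCl) at equivalence = 0.01457/0.2806 = 0.05192 L.
At equivalence the base is fully converted to NH4+; total volume = 0.08894 L, so [NH4+] = 0.01457/0.08894 = 0.1638 M.
Ka(NH4+) = Kw/Kb = 1.0e-14 / 1.8 x 10^-5 = 5.56e-10.
[H^+] = sqrt(Ka x [NH4+]) = sqrt(5.56e-10 x 0.1638) = 9.54e-6 M.
pH = -log(9.54e-6) = 5.02.

5.02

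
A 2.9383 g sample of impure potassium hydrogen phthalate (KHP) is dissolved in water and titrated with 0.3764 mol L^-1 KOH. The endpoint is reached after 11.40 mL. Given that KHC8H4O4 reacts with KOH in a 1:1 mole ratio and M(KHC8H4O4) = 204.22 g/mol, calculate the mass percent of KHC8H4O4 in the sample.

29.8%

n(KOH) = 0.3764 x 0.01140 = 0.004291 mol.
n(KHC8H4O4) = 0.004291 / 1 = 0.004291 mol.
mass of KHC8H4O4 = 0.004291 x 204.22 = 0.8763 g.
% purity = 0.8763 / 2.9383 x 100 = 29.8%.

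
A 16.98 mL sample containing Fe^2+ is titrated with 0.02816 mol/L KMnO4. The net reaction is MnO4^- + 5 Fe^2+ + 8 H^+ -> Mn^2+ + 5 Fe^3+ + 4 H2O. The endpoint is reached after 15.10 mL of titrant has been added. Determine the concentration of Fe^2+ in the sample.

n(KMnO4) = 0.02816 x 0.01510 = 0.0004252 mol.
From the balanced equation, 1 mol KMnO4 reacts with 5 mol Fe^2+, so n(Fe^2+) = 0.0004252 x 5/1 = 0.002126 mol.
[Fe^2+] = 0.002126 / 0.01698 L = 0.125 M.

0.125 M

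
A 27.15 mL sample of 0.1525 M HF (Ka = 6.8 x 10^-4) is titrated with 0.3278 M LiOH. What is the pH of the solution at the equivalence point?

n(HF) = 0.1525 x 0.02715 = 0.004140 mol; V(LiOH) at equivalence = 0.004140/0.3278 = 0.01263 L.
At equivalence all the acid is converted to F-; total volume = 0.02715 + 0.01263 = 0.03978 L, so [F-] = 0.004140/0.03978 = 0.1041 M.
Kb = Kw/Ka = 1.0e-14 / 6.8 x 10^-4 = 1.47e-11.
[OH^-] = sqrt(Kb x [F-]) = sqrt(1.47e-11 x 0.1041) = 1.24e-6 M.
pOH = 5.91, so pH = 14.00 - 5.91 = 8.09.

8.09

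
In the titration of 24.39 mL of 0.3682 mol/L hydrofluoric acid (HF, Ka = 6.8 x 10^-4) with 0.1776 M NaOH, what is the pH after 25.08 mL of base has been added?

3.16

Initial n(HF) = 0.3682 x 0.02439 = 0.008980 mol.
n(NaOH) added = 0.1776 x 0.02508 = 0.004454 mol, converting that many moles of HF to F-.
Remaining n(HF) = 0.004526 mol; n(F-) = 0.004454 mol.
By Henderson-Hasselbalch, pH = pKa + log([A^-]/[HA]) = 3.17 + log(0.004454/0.004526) = 3.17 + (-0.01) = 3.16.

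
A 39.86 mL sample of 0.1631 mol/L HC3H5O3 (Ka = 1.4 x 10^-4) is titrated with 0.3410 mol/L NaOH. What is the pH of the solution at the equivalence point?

8.45

n(HC3H5O3) = 0.1631 x 0.03986 = 0.006501 mol; V(NaOH) at equivalence = 0.006501/0.3410 = 0.01907 L.
At equivalence all the acid is converted to C3H5O3-; total volume = 0.03986 + 0.01907 = 0.05893 L, so [C3H5O3-] = 0.006501/0.05893 = 0.1103 M.
Kb = Kw/Ka = 1.0e-14 / 1.4 x 10^-4 = 7.14e-11.
[OH^-] = sqrt(Kb x [C3H5O3-]) = sqrt(7.14e-11 x 0.1103) = 2.81e-6 M.
pOH = 5.55, so pH = 14.00 - 5.55 = 8.45.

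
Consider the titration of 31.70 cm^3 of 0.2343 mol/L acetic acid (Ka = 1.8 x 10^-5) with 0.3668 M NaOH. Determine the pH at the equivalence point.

n(CH3COOH) = 0.2343 x 0.03170 = 0.007427 mol; V(NaOH) at equivalence = 0.007427/0.3668 = 0.02025 L.
At equivalence all the acid is converted to CH3COO-; total volume = 0.03170 + 0.02025 = 0.05195 L, so [CH3COO-] = 0.007427/0.05195 = 0.1430 M.
Kb = Kw/Ka = 1.0e-14 / 1.8 x 10^-5 = 5.56e-10.
[OH^-] = sqrt(Kb x [CH3COO-]) = sqrt(5.56e-10 x 0.1430) = 8.91e-6 M.
pOH = 5.05, so pH = 14.00 - 5.05 = 8.95.

8.95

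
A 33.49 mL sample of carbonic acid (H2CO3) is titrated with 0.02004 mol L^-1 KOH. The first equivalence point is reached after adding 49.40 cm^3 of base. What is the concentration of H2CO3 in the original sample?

0.0296 M

n(KOH) = 0.02004 x 0.04940 = 0.0009900 mol.
At the first equivalence point, 1 mol OH^- react per mol H2CO3, so n(H2CO3) = 0.0009900 / 1 = 0.0009900 mol.
[H2CO3] = 0.0009900 / 0.03349 L = 0.0296 M.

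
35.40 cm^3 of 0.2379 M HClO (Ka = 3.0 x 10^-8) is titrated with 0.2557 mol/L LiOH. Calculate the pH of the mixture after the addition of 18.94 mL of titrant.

7.65

Initial n(HClO) = 0.2379 x 0.03540 = 0.008422 mol.
n(LiOH) added = 0.2557 x 0.01894 = 0.004843 mol, converting that many moles of HClO to ClO-.
Remaining n(HClO) = 0.003579 mol; n(ClO-) = 0.004843 mol.
By Henderson-Hasselbalch, pH = pKa + log([A^-]/[HA]) = 7.52 + log(0.004843/0.003579) = 7.52 + (+0.13) = 7.65.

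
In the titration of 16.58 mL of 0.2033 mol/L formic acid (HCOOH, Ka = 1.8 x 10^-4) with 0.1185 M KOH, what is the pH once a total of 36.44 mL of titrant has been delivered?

n(acid) = 0.2033 x 0.01658 = 0.003371 mol; n(KOH) added = 0.1185 x 0.03644 = 0.004318 mol.
Base is in excess by 0.004318 - 0.003371 = 0.0009474 mol in a total volume of 0.05302 L.
[OH^-] = 0.0009474/0.05302 = 0.01787 M, so pOH = 1.75 and pH = 14.00 - 1.75 = 12.25.

12.25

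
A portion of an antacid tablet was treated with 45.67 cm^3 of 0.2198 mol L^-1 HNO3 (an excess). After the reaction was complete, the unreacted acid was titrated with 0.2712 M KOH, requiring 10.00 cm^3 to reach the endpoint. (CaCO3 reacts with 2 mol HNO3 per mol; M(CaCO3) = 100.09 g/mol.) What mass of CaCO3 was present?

0.367 g

Total n(HNO3) added = 0.2198 x 0.04567 = 0.01004 mol.
n(KOH) used = 0.2712 x 0.01000 = 0.002712 mol, which equals the excess n(HNO3).
So n(HNO3) consumed by the sample = 0.01004 - 0.002712 = 0.007326 mol.
n(CaCO3) = 0.007326 / 2 = 0.003663 mol.
mass = 0.003663 mol x 100.09 g/mol = 0.367 g.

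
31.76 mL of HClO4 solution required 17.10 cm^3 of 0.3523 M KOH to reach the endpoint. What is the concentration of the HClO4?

0.190 M

n(KOH) delivered = 0.3523 x 0.01710 = 0.006024 mol.
For a 1:1 reaction, n(HClO4) = 0.006024 mol.
[HClO4] = 0.006024 mol / 0.03176 L = 0.190 M.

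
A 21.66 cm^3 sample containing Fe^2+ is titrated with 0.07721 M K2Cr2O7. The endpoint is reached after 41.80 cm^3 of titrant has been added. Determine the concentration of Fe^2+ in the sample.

n(K2Cr2O7) = 0.07721 x 0.04180 = 0.003227 mol.
From the balanced equation, 1 mol K2Cr2O7 reacts with 6 mol Fe^2+, so n(Fe^2+) = 0.003227 x 6/1 = 0.01936 mol.
[Fe^2+] = 0.01936 / 0.02166 L = 0.894 M.

0.894 M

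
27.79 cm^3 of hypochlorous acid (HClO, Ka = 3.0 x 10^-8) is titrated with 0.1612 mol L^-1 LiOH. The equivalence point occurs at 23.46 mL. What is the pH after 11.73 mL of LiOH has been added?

7.52

11.73 mL is exactly half the equivalence volume (23.46/2), i.e. the half-equivalence point.
There, n(HA) = n(A^-), so pH = pKa = -log(3.0 x 10^-8) = 7.52.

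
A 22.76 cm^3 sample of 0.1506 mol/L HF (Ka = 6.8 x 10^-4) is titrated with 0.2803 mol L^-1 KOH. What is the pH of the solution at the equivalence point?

n(HF) = 0.1506 x 0.02276 = 0.003428 mol; V(KOH) at equivalence = 0.003428/0.2803 = 0.01223 L.
At equivalence all the acid is converted to F-; total volume = 0.02276 + 0.01223 = 0.03499 L, so [F-] = 0.003428/0.03499 = 0.09797 M.
Kb = Kw/Ka = 1.0e-14 / 6.8 x 10^-4 = 1.47e-11.
[OH^-] = sqrt(Kb x [F-]) = sqrt(1.47e-11 x 0.09797) = 1.20e-6 M.
pOH = 5.92, so pH = 14.00 - 5.92 = 8.08.

8.08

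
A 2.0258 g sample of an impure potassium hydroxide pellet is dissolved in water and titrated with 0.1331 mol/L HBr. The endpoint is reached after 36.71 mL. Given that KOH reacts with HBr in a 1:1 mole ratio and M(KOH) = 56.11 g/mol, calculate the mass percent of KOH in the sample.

13.5%

n(HBr) = 0.1331 x 0.03671 = 0.004886 mol.
n(KOH) = 0.004886 / 1 = 0.004886 mol.
mass of KOH = 0.004886 x 56.11 = 0.2742 g.
% purity = 0.2742 / 2.0258 x 100 = 13.5%.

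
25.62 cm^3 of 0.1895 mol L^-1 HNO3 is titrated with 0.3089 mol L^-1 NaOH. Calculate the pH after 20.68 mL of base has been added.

12.52

n(acid) = 0.1895 x 0.02562 = 0.004855 mol; n(NaOH) added = 0.3089 x 0.02068 = 0.006388 mol.
Base is in excess by 0.006388 - 0.004855 = 0.001533 mol in a total volume of 0.04630 L.
[OH^-] = 0.001533/0.04630 = 0.03311 M, so pOH = 1.48 and pH = 14.00 - 1.48 = 12.52.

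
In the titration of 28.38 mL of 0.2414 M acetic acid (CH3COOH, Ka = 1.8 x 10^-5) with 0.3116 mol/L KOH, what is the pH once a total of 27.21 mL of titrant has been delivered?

n(acid) = 0.2414 x 0.02838 = 0.006851 mol; n(KOH) added = 0.3116 x 0.02721 = 0.008479 mol.
Base is in excess by 0.008479 - 0.006851 = 0.001628 mol in a total volume of 0.05559 L.
[OH^-] = 0.001628/0.05559 = 0.02928 M, so pOH = 1.53 and pH = 14.00 - 1.53 = 12.47.

12.47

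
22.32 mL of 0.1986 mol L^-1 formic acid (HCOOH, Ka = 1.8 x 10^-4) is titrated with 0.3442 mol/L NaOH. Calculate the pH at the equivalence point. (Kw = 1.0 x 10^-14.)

8.42

n(HCOOH) = 0.1986 x 0.02232 = 0.004433 mol; V(NaOH) at equivalence = 0.004433/0.3442 = 0.01288 L.
At equivalence all the acid is converted to HCOO-; total volume = 0.02232 + 0.01288 = 0.03520 L, so [HCOO-] = 0.004433/0.03520 = 0.1259 M.
Kb = Kw/Ka = 1.0e-14 / 1.8 x 10^-4 = 5.56e-11.
[OH^-] = sqrt(Kb x [HCOO-]) = sqrt(5.56e-11 x 0.1259) = 2.65e-6 M.
pOH = 5.58, so pH = 14.00 - 5.58 = 8.42.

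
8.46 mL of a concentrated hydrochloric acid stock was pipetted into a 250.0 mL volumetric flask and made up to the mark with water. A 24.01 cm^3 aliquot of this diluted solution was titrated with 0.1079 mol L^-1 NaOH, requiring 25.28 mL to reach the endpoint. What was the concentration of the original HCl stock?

3.36 M

n(NaOH) = 0.1079 x 0.02528 = 0.002728 mol.
n(HCl) in the aliquot = 0.002728 mol.
[diluted HCl] = 0.002728 / 0.02401 = 0.1136 M.
Dilution factor = 250.0/8.460 = 29.55, so [stock] = 0.1136 x 29.55 = 3.36 M.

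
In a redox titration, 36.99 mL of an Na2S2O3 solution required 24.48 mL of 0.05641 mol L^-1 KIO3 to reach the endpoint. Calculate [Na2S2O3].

0.224 M

n(KIO3) = 0.05641 x 0.02448 = 0.001381 mol.
From the balanced equation, 1 mol KIO3 reacts with 6 mol Na2S2O3, so n(Na2S2O3) = 0.001381 x 6/1 = 0.008286 mol.
[Na2S2O3] = 0.008286 / 0.03699 L = 0.224 M.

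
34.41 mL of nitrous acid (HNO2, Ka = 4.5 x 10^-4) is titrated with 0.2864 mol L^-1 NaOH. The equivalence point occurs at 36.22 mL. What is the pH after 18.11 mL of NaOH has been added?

3.35

18.11 mL is exactly half the equivalence volume (36.22/2), i.e. the half-equivalence point.
There, n(HA) = n(A^-), so pH = pKa = -log(4.5 x 10^-4) = 3.35.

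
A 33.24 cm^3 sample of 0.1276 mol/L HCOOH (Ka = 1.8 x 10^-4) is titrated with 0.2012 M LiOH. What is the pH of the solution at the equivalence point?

n(HCOOH) = 0.1276 x 0.03324 = 0.004241 mol; V(LiOH) at equivalence = 0.004241/0.2012 = 0.02108 L.
At equivalence all the acid is converted to HCOO-; total volume = 0.03324 + 0.02108 = 0.05432 L, so [HCOO-] = 0.004241/0.05432 = 0.07808 M.
Kb = Kw/Ka = 1.0e-14 / 1.8 x 10^-4 = 5.56e-11.
[OH^-] = sqrt(Kb x [HCOO-]) = sqrt(5.56e-11 x 0.07808) = 2.08e-6 M.
pOH = 5.68, so pH = 14.00 - 5.68 = 8.32.

8.32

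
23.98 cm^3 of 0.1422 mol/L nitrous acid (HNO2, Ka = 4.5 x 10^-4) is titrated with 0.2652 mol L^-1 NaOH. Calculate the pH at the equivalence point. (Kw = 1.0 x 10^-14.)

8.16

n(HNO2) = 0.1422 x 0.02398 = 0.003410 mol; V(NaOH) at equivalence = 0.003410/0.2652 = 0.01286 L.
At equivalence all the acid is converted to NO2-; total volume = 0.02398 + 0.01286 = 0.03684 L, so [NO2-] = 0.003410/0.03684 = 0.09257 M.
Kb = Kw/Ka = 1.0e-14 / 4.5 x 10^-4 = 2.22e-11.
[OH^-] = sqrt(Kb x [NO2-]) = sqrt(2.22e-11 x 0.09257) = 1.43e-6 M.
pOH = 5.84, so pH = 14.00 - 5.84 = 8.16.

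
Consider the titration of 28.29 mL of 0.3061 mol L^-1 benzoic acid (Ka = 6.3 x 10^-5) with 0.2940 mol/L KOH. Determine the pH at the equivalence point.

n(C6H5COOH) = 0.3061 x 0.02829 = 0.008660 mol; V(KOH) at equivalence = 0.008660/0.2940 = 0.02945 L.
At equivalence all the acid is converted to C6H5COO-; total volume = 0.02829 + 0.02945 = 0.05774 L, so [C6H5COO-] = 0.008660/0.05774 = 0.1500 M.
Kb = Kw/Ka = 1.0e-14 / 6.3 x 10^-5 = 1.59e-10.
[OH^-] = sqrt(Kb x [C6H5COO-]) = sqrt(1.59e-10 x 0.1500) = 4.88e-6 M.
pOH = 5.31, so pH = 14.00 - 5.31 = 8.69.

8.69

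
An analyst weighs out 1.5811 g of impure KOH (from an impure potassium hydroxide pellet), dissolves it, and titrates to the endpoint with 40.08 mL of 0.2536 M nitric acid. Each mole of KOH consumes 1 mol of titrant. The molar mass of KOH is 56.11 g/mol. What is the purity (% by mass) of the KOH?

n(HNO3) = 0.2536 x 0.04008 = 0.01016 mol.
n(KOH) = 0.01016 / 1 = 0.01016 mol.
mass of KOH = 0.01016 x 56.11 = 0.5703 g.
% purity = 0.5703 / 1.5811 x 100 = 36.1%.

36.1%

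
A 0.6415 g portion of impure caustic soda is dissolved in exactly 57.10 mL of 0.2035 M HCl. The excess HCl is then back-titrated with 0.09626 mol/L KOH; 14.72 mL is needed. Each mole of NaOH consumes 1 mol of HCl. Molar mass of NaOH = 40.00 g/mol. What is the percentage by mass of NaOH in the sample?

63.6%

Total n(HCl) added = 0.2035 x 0.05710 = 0.01162 mol.
n(KOH) used = 0.09626 x 0.01472 = 0.001417 mol, which equals the excess n(HCl).
So n(HCl) consumed by the sample = 0.01162 - 0.001417 = 0.01020 mol.
n(NaOH) = 0.01020 / 1 = 0.01020 mol.
mass NaOH = 0.01020 x 40.00 = 0.4081 g, so %NaOH = 0.4081/0.6415 x 100 = 63.6%.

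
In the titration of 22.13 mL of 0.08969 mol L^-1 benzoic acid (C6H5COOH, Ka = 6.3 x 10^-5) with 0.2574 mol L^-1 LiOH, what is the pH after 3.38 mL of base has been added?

Initial n(C6H5COOH) = 0.08969 x 0.02213 = 0.001985 mol.
n(LiOH) added = 0.2574 x 0.003380 = 0.0008700 mol, converting that many moles of C6H5COOH to C6H5COO-.
Remaining n(C6H5COOH) = 0.001115 mol; n(C6H5COO-) = 0.0008700 mol.
By Henderson-Hasselbalch, pH = pKa + log([A^-]/[HA]) = 4.20 + log(0.0008700/0.001115) = 4.20 + (-0.11) = 4.09.

4.09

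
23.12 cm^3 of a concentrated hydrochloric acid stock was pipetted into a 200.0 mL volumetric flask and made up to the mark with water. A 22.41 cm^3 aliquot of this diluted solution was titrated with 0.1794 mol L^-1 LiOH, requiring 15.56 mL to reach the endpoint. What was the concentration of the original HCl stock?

n(LiOH) = 0.1794 x 0.01556 = 0.002791 mol.
n(HCl) in the aliquot = 0.002791 mol.
[diluted HCl] = 0.002791 / 0.02241 = 0.1246 M.
Dilution factor = 200.0/23.12 = 8.651, so [stock] = 0.1246 x 8.651 = 1.08 M.

1.08 M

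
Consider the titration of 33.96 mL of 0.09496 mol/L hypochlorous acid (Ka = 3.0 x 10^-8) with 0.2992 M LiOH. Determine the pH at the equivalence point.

10.19

n(HClO) = 0.09496 x 0.03396 = 0.003225 mol; V(LiOH) at equivalence = 0.003225/0.2992 = 0.01078 L.
At equivalence all the acid is converted to ClO-; total volume = 0.03396 + 0.01078 = 0.04474 L, so [ClO-] = 0.003225/0.04474 = 0.07208 M.
Kb = Kw/Ka = 1.0e-14 / 3.0 x 10^-8 = 3.33e-7.
[OH^-] = sqrt(Kb x [ClO-]) = sqrt(3.33e-7 x 0.07208) = 0.000155 M.
pOH = 3.81, so pH = 14.00 - 3.81 = 10.19.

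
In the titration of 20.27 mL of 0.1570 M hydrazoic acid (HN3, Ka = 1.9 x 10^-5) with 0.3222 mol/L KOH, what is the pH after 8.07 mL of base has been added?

Initial n(HN3) = 0.1570 x 0.02027 = 0.003182 mol.
n(KOH) added = 0.3222 x 0.008070 = 0.002600 mol, converting that many moles of HN3 to N3-.
Remaining n(HN3) = 0.0005822 mol; n(N3-) = 0.002600 mol.
By Henderson-Hasselbalch, pH = pKa + log([A^-]/[HA]) = 4.72 + log(0.002600/0.0005822) = 4.72 + (+0.65) = 5.37.

5.37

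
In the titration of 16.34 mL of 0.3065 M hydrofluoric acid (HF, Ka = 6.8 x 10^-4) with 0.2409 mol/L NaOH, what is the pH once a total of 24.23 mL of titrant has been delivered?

12.31

n(acid) = 0.3065 x 0.01634 = 0.005008 mol; n(NaOH) added = 0.2409 x 0.02423 = 0.005837 mol.
Base is in excess by 0.005837 - 0.005008 = 0.0008288 mol in a total volume of 0.04057 L.
[OH^-] = 0.0008288/0.04057 = 0.02043 M, so pOH = 1.69 and pH = 14.00 - 1.69 = 12.31.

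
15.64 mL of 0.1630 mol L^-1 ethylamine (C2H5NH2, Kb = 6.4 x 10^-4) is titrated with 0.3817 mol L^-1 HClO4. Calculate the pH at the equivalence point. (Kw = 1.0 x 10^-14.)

5.87

n(C2H5NH2) = 0.1630 x 0.01564 = 0.002549 mol; V(HClO4) at equivalence = 0.002549/0.3817 = 0.006679 L.
At equivalence the base is fully converted to C2H5NH3+; total volume = 0.02232 L, so [C2H5NH3+] = 0.002549/0.02232 = 0.1142 M.
Ka(C2H5NH3+) = Kw/Kb = 1.0e-14 / 6.4 x 10^-4 = 1.56e-11.
[H^+] = sqrt(Ka x [C2H5NH3+]) = sqrt(1.56e-11 x 0.1142) = 1.34e-6 M.
pH = -log(1.34e-6) = 5.87.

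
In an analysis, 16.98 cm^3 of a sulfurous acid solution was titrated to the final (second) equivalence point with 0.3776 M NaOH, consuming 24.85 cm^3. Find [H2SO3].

n(NaOH) = 0.3776 x 0.02485 = 0.009383 mol.
At the final (second) equivalence point, 2 mol OH^- react per mol H2SO3, so n(H2SO3) = 0.009383 / 2 = 0.004692 mol.
[H2SO3] = 0.004692 / 0.01698 L = 0.276 M.

0.276 M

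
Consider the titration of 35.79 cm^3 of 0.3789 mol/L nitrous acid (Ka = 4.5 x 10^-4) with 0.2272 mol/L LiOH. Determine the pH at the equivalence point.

8.25

n(HNO2) = 0.3789 x 0.03579 = 0.01356 mol; V(LiOH) at equivalence = 0.01356/0.2272 = 0.05969 L.
At equivalence all the acid is converted to NO2-; total volume = 0.03579 + 0.05969 = 0.09548 L, so [NO2-] = 0.01356/0.09548 = 0.1420 M.
Kb = Kw/Ka = 1.0e-14 / 4.5 x 10^-4 = 2.22e-11.
[OH^-] = sqrt(Kb x [NO2-]) = sqrt(2.22e-11 x 0.1420) = 1.78e-6 M.
pOH = 5.75, so pH = 14.00 - 5.75 = 8.25.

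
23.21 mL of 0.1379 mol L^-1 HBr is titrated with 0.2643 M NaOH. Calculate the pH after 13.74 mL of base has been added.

12.07

n(acid) = 0.1379 x 0.02321 = 0.003201 mol; n(NaOH) added = 0.2643 x 0.01374 = 0.003631 mol.
Base is in excess by 0.003631 - 0.003201 = 0.0004308 mol in a total volume of 0.03695 L.
[OH^-] = 0.0004308/0.03695 = 0.01166 M, so pOH = 1.93 and pH = 14.00 - 1.93 = 12.07.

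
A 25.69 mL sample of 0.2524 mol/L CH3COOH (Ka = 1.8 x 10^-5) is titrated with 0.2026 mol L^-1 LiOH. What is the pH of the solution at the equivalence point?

n(CH3COOH) = 0.2524 x 0.02569 = 0.006484 mol; V(LiOH) at equivalence = 0.006484/0.2026 = 0.03200 L.
At equivalence all the acid is converted to CH3COO-; total volume = 0.02569 + 0.03200 = 0.05769 L, so [CH3COO-] = 0.006484/0.05769 = 0.1124 M.
Kb = Kw/Ka = 1.0e-14 / 1.8 x 10^-5 = 5.56e-10.
[OH^-] = sqrt(Kb x [CH3COO-]) = sqrt(5.56e-10 x 0.1124) = 7.90e-6 M.
pOH = 5.10, so pH = 14.00 - 5.10 = 8.90.

8.90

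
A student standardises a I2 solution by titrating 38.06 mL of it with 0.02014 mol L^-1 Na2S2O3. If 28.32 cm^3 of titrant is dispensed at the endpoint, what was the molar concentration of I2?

0.00749 M

n(Na2S2O3) = 0.02014 x 0.02832 = 0.0005704 mol.
From the balanced equation, 2 mol Na2S2O3 reacts with 1 mol I2, so n(I2) = 0.0005704 x 1/2 = 0.0002852 mol.
[I2] = 0.0002852 / 0.03806 L = 0.00749 M.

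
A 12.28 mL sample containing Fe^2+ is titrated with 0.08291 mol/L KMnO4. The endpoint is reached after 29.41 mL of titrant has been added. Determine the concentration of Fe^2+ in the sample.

0.993 M

n(KMnO4) = 0.08291 x 0.02941 = 0.002438 mol.
From the balanced equation, 1 mol KMnO4 reacts with 5 mol Fe^2+, so n(Fe^2+) = 0.002438 x 5/1 = 0.01219 mol.
[Fe^2+] = 0.01219 / 0.01228 L = 0.993 M.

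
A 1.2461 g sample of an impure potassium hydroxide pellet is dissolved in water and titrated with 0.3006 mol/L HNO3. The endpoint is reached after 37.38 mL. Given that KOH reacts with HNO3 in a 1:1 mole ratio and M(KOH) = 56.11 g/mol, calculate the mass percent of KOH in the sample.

50.6%

n(HNO3) = 0.3006 x 0.03738 = 0.01124 mol.
n(KOH) = 0.01124 / 1 = 0.01124 mol.
mass of KOH = 0.01124 x 56.11 = 0.6305 g.
% purity = 0.6305 / 1.2461 x 100 = 50.6%.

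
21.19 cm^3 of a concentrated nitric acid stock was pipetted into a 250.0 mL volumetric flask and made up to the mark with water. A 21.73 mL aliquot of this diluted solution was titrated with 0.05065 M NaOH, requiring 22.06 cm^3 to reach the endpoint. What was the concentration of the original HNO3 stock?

n(NaOH) = 0.05065 x 0.02206 = 0.001117 mol.
n(HNO3) in the aliquot = 0.001117 mol.
[diluted HNO3] = 0.001117 / 0.02173 = 0.05142 M.
Dilution factor = 250.0/21.19 = 11.80, so [stock] = 0.05142 x 11.80 = 0.607 M.

0.607 M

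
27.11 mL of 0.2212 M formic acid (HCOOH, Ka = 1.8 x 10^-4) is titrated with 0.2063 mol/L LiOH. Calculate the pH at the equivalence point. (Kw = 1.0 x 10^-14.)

8.39

n(HCOOH) = 0.2212 x 0.02711 = 0.005997 mol; V(LiOH) at equivalence = 0.005997/0.2063 = 0.02907 L.
At equivalence all the acid is converted to HCOO-; total volume = 0.02711 + 0.02907 = 0.05618 L, so [HCOO-] = 0.005997/0.05618 = 0.1067 M.
Kb = Kw/Ka = 1.0e-14 / 1.8 x 10^-4 = 5.56e-11.
[OH^-] = sqrt(Kb x [HCOO-]) = sqrt(5.56e-11 x 0.1067) = 2.44e-6 M.
pOH = 5.61, so pH = 14.00 - 5.61 = 8.39.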